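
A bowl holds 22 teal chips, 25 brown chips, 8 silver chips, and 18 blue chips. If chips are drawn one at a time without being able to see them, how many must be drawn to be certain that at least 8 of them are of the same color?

The worst case takes 7 chips of each color without reaching 8 of any: 4 × 7 = 28.
The next chip must bring some color to 8, so 28 + 1 = 29.

29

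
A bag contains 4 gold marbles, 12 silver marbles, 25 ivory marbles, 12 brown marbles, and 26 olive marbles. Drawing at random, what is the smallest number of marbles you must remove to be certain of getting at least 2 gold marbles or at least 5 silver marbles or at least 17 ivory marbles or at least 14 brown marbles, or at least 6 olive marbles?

The worst case stops just short of every target: 1 gold, 4 silver, 16 ivory, all 12 brown, 5 olive — 1 + 4 + 16 + 12 + 5 = 38 marbles.
One more marble must push some color to its target, so 38 + 1 = 39.

39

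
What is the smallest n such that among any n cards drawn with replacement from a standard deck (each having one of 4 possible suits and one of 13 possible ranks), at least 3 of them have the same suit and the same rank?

There are 4 × 13 = 52 (suit, rank) combinations acting as pigeonholes.
With 52 × 2 = 104 cards drawn with replacement from a standard deck we could place exactly 2 in each, with no (suit, rank) pair reaching 3.
One more forces some (suit, rank) pair to hold 3, so 104 + 1 = 105.

105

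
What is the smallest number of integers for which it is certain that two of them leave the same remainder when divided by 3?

There are 3 residue classes modulo 3 acting as pigeonholes.
With 3 integers we could place one in each, avoiding any repeat.
One more forces some class to hold 2, so 3 + 1 = 4.

4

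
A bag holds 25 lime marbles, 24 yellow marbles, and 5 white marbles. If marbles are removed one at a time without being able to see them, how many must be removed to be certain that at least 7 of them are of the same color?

18

In the worst case we take at most 6 of each color, but all 5 white (fewer than 6), giving 6 + 6 + 5 = 17.
One more marble then forces some color to 7, so 17 + 1 = 18.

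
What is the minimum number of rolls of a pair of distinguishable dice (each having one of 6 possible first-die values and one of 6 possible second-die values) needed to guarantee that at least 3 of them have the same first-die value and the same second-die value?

There are 6 × 6 = 36 (first-die value, second-die value) combinations acting as pigeonholes.
With 36 × 2 = 72 rolls of a pair of distinguishable dice we could place exactly 2 in each, with no (first-die value, second-die value) pair reaching 3.
One more forces some (first-die value, second-die value) pair to hold 3, so 72 + 1 = 73.

73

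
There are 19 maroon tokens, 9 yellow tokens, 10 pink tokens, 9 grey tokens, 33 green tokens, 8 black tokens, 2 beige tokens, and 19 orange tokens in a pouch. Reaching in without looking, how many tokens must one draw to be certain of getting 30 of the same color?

In the worst case we take at most 29 of each color, but all 19 maroon, all 9 yellow, all 10 pink, all 9 grey, all 8 black, all 2 beige, and all 19 orange (fewer than 29), giving 19 + 9 + 10 + 9 + 29 + 8 + 2 + 19 = 105.
One more token then forces some color to 30, so 105 + 1 = 106.

106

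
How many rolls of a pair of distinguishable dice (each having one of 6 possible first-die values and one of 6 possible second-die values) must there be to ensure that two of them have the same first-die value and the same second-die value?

There are 6 × 6 = 36 (first-die value, second-die value) combinations acting as pigeonholes.
With 36 rolls of a pair of distinguishable dice we could place one in each, avoiding any repeat.
One more forces some (first-die value, second-die value) pair to hold 2, so 36 + 1 = 37.

37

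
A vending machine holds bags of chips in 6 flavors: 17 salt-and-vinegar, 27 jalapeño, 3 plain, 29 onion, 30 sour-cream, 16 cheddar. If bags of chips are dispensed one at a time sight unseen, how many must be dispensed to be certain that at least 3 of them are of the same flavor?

13

The worst case takes 2 bags of chips of each flavor without reaching 3 of any: 6 × 2 = 12.
The next bag of chips must bring some flavor to 3, so 12 + 1 = 13.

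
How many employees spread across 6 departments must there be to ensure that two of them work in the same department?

7

There are 6 departments acting as pigeonholes.
With 6 employees we could place one in each, avoiding any repeat.
One more forces some class to hold 2, so 6 + 1 = 7.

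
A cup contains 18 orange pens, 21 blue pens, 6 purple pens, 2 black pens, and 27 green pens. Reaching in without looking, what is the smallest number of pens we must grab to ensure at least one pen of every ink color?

The hardest ink color to obtain is black: we could draw every other pen first — 74 − 2 = 72 pens — without a single black one.
The next draw must be black, so 72 + 1 = 73.

73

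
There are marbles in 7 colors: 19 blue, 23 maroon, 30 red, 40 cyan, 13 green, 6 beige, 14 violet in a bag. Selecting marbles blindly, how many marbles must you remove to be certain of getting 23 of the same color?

119

In the worst case we take at most 22 of each color, but all 19 blue, all 13 green, all 6 beige, and all 14 violet (fewer than 22), giving 19 + 22 + 22 + 22 + 13 + 6 + 14 = 118.
One more marble then forces some color to 23, so 118 + 1 = 119.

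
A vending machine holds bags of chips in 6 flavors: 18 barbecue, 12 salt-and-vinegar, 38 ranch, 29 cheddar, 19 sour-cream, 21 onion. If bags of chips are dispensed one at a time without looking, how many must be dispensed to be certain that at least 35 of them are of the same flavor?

134

Treat the 6 flavors as pigeonholes.
In the worst case we take at most 34 of each flavor, but all 18 barbecue, all 12 salt-and-vinegar, all 29 cheddar, all 19 sour-cream, and all 21 onion (fewer than 34), giving 18 + 12 + 34 + 29 + 19 + 21 = 133.
One more bag of chips then forces some flavor to 35, so 133 + 1 = 134.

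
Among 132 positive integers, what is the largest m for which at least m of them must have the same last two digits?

2

The 132 positive integers fall into 100 possible two-digit endings.
If each of the 100 possible two-digit endings held at most 1, the total would be at most 100 × 1 = 100 < 132, a contradiction.
So at least one holds ⌈132/100⌉ = 2.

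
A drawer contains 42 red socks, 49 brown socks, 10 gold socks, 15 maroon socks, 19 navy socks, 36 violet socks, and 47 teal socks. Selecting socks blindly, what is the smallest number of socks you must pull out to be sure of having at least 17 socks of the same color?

106

In the worst case we take at most 16 of each color, but all 10 gold and all 15 maroon (fewer than 16), giving 16 + 16 + 10 + 15 + 16 + 16 + 16 = 105.
One more sock then forces some color to 17, so 105 + 1 = 106.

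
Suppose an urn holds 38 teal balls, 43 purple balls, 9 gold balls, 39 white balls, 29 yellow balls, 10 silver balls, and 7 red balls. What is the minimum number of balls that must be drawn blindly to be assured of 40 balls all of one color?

In the worst case we take at most 39 of each color, but all 38 teal, all 9 gold, all 29 yellow, all 10 silver, and all 7 red (fewer than 39), giving 38 + 39 + 9 + 39 + 29 + 10 + 7 = 171.
One more ball then forces some color to 40, so 171 + 1 = 172.

172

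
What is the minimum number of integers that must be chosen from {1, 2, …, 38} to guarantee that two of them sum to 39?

20

Partition {1, …, 38} into 19 pairs: {1,38}, {2,37}, …, {19,20}.
Choosing 19 integers — say the integers 1 through 19 — takes one from each pair and avoids the property.
Choosing 20 forces two into the same pair by pigeonhole, and those sum to 39. So 20.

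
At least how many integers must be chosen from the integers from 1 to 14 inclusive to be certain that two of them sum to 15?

8

Partition {1, …, 14} into 7 pairs: {1,14}, {2,13}, …, {7,8}.
Choosing 7 integers — say the integers 1 through 7 — takes one from each pair and avoids the property.
Choosing 8 forces two into the same pair by pigeonhole, and those sum to 15. So 8.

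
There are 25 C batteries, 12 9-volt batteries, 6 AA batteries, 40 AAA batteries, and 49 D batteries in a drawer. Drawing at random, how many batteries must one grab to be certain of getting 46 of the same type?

Treat the 5 types as pigeonholes.
In the worst case we take at most 45 of each type, but all 25 C, all 12 9-volt, all 6 AA, and all 40 AAA (fewer than 45), giving 25 + 12 + 6 + 40 + 45 = 128.
One more battery then forces some type to 46, so 128 + 1 = 129.

129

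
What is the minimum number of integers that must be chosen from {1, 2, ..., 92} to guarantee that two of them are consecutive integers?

Partition {1, …, 92} into 46 pairs: {1,2}, {3,4}, …, {91,92}.
Choosing 46 integers — say the 46 even numbers 2, 4, …, 92 — takes one from each pair and avoids the property.
Choosing 47 forces two into the same pair by pigeonhole, and those are consecutive. So 47.

47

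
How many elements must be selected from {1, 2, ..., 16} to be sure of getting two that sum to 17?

Partition {1, …, 16} into 8 pairs: {1,16}, {2,15}, …, {8,9}.
Choosing 8 integers — say the integers 1 through 8 — takes one from each pair and avoids the property.
Choosing 9 forces two into the same pair by pigeonhole, and those sum to 17. So 9.

9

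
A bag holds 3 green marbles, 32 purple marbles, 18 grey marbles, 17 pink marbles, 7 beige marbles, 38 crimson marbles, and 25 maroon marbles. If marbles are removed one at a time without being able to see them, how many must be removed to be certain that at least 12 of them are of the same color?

66

Treat the 7 colors as pigeonholes.
In the worst case we take at most 11 of each color, but all 3 green and all 7 beige (fewer than 11), giving 3 + 11 + 11 + 11 + 7 + 11 + 11 = 65.
One more marble then forces some color to 12, so 65 + 1 = 66.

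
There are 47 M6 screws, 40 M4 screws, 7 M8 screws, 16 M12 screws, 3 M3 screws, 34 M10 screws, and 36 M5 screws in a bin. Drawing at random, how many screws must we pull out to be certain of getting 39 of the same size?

173

In the worst case we take at most 38 of each size, but all 7 M8, all 16 M12, all 3 M3, all 34 M10, and all 36 M5 (fewer than 38), giving 38 + 38 + 7 + 16 + 3 + 34 + 36 = 172.
One more screw then forces some size to 39, so 172 + 1 = 173.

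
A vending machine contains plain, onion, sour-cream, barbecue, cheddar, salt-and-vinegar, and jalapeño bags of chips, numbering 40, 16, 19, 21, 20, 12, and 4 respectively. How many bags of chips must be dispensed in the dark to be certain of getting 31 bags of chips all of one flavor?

123

Treat the 7 flavors as pigeonholes.
In the worst case we take at most 30 of each flavor, but all 16 onion, all 19 sour-cream, all 21 barbecue, all 20 cheddar, all 12 salt-and-vinegar, and all 4 jalapeño (fewer than 30), giving 30 + 16 + 19 + 21 + 20 + 12 + 4 = 122.
One more bag of chips then forces some flavor to 31, so 122 + 1 = 123.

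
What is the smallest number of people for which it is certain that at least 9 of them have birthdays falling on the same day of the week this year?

57

There are 7 days of the week acting as pigeonholes.
With 7 × 8 = 56 people we could place exactly 8 in each, with no class reaching 9.
One more forces some class to hold 9, so 56 + 1 = 57.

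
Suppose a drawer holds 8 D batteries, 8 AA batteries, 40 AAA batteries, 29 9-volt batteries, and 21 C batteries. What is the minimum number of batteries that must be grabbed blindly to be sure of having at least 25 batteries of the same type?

86

Treat the 5 types as pigeonholes.
In the worst case we take at most 24 of each type, but all 8 D, all 8 AA, and all 21 C (fewer than 24), giving 8 + 8 + 24 + 24 + 21 = 85.
One more battery then forces some type to 25, so 85 + 1 = 86.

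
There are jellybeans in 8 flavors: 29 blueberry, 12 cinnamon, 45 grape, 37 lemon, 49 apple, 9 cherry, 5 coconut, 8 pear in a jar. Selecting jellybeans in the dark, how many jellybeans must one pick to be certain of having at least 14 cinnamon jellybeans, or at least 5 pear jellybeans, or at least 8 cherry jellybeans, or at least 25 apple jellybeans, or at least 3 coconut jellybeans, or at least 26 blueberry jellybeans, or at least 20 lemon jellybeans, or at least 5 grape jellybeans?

Each of the 8 flavors has its own threshold; avoid all of them simultaneously.
The worst case stops just short of every target: 25 blueberry, all 12 cinnamon, 4 grape, 19 lemon, 24 apple, 7 cherry, 2 coconut, 4 pear — 25 + 12 + 4 + 19 + 24 + 7 + 2 + 4 = 97 jellybeans.
One more jellybean must push some flavor to its target, so 97 + 1 = 98.

98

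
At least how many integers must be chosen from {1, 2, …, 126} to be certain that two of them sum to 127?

64

Partition {1, …, 126} into 63 pairs: {1,126}, {2,125}, …, {63,64}.
Choosing 63 integers — say the integers 1 through 63 — takes one from each pair and avoids the property.
Choosing 64 forces two into the same pair by pigeonhole, and those sum to 127. So 64.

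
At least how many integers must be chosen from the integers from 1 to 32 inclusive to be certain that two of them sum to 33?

Partition {1, …, 32} into 16 pairs: {1,32}, {2,31}, …, {16,17}.
Choosing 16 integers — say the integers 1 through 16 — takes one from each pair and avoids the property.
Choosing 17 forces two into the same pair by pigeonhole, and those sum to 33. So 17.

17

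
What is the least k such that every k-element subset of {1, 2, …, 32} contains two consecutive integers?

17

Partition {1, …, 32} into 16 pairs: {1,2}, {3,4}, …, {31,32}.
Choosing 16 integers — say the 16 even numbers 2, 4, …, 32 — takes one from each pair and avoids the property.
Choosing 17 forces two into the same pair by pigeonhole, and those are consecutive. So 17.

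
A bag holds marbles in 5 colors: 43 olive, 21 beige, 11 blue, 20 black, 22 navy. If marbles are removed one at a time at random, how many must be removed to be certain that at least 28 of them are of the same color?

In the worst case we take at most 27 of each color, but all 21 beige, all 11 blue, all 20 black, and all 22 navy (fewer than 27), giving 27 + 21 + 11 + 20 + 22 = 101.
One more marble then forces some color to 28, so 101 + 1 = 102.

102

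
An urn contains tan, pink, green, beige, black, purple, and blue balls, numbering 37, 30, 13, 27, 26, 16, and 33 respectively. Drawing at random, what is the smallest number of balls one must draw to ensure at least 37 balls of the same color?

182

Treat the 7 colors as pigeonholes.
In the worst case we take at most 36 of each color, but all 30 pink, all 13 green, all 27 beige, all 26 black, all 16 purple, and all 33 blue (fewer than 36), giving 36 + 30 + 13 + 27 + 26 + 16 + 33 = 181.
One more ball then forces some color to 37, so 181 + 1 = 182.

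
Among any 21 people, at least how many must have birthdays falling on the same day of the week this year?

3

The 21 people fall into 7 days of the week.
If each of the 7 days of the week held at most 2, the total would be at most 7 × 2 = 14 < 21, a contradiction.
So at least one holds ⌈21/7⌉ = 3.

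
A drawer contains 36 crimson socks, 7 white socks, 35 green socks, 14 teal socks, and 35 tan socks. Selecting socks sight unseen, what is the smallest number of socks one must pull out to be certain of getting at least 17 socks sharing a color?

Treat the 5 colors as pigeonholes.
In the worst case we take at most 16 of each color, but all 7 white and all 14 teal (fewer than 16), giving 16 + 7 + 16 + 14 + 16 = 69.
One more sock then forces some color to 17, so 69 + 1 = 70.

70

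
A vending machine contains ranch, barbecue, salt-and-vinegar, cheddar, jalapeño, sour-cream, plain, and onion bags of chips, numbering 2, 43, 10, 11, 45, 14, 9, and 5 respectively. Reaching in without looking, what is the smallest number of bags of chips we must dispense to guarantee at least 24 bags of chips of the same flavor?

98

Treat the 8 flavors as pigeonholes.
In the worst case we take at most 23 of each flavor, but all 2 ranch, all 10 salt-and-vinegar, all 11 cheddar, all 14 sour-cream, all 9 plain, and all 5 onion (fewer than 23), giving 2 + 23 + 10 + 11 + 23 + 14 + 9 + 5 = 97.
One more bag of chips then forces some flavor to 24, so 97 + 1 = 98.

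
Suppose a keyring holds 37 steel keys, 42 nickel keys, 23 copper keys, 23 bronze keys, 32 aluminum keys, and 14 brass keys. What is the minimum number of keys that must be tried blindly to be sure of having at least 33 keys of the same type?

Treat the 6 types as pigeonholes.
In the worst case we take at most 32 of each type, but all 23 copper, all 23 bronze, and all 14 brass (fewer than 32), giving 32 + 32 + 23 + 23 + 32 + 14 = 156.
One more key then forces some type to 33, so 156 + 1 = 157.

157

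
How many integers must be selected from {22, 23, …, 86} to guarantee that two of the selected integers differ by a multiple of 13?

14

Group the integers by remainder mod 13; there are 13 residue classes, each nonempty in this range.
Choosing one from each class (13 integers) avoids any shared remainder.
One more choice must repeat a class, so two differ by a multiple of 13. Hence 13 + 1 = 14.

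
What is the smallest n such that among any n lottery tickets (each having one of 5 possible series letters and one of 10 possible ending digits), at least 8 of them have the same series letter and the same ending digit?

351

There are 5 × 10 = 50 (series letter, ending digit) combinations acting as pigeonholes.
With 50 × 7 = 350 lottery tickets we could place exactly 7 in each, with no (series letter, ending digit) pair reaching 8.
One more forces some (series letter, ending digit) pair to hold 8, so 350 + 1 = 351.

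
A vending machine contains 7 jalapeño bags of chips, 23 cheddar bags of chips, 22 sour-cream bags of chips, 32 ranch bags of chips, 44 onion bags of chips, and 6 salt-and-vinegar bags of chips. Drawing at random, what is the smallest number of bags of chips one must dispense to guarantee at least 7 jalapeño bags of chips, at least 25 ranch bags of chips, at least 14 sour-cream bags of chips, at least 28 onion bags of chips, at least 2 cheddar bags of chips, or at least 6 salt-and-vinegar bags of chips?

Each of the 6 flavors has its own threshold; avoid all of them simultaneously.
The worst case stops just short of every target: 6 jalapeño, 1 cheddar, 13 sour-cream, 24 ranch, 27 onion, 5 salt-and-vinegar — 6 + 1 + 13 + 24 + 27 + 5 = 76 bags of chips.
One more bag of chips must push some flavor to its target, so 76 + 1 = 77.

77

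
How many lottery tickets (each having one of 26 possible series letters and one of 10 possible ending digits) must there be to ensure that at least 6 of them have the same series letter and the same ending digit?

There are 26 × 10 = 260 (series letter, ending digit) combinations acting as pigeonholes.
With 260 × 5 = 1300 lottery tickets we could place exactly 5 in each, with no (series letter, ending digit) pair reaching 6.
One more forces some (series letter, ending digit) pair to hold 6, so 1300 + 1 = 1301.

1301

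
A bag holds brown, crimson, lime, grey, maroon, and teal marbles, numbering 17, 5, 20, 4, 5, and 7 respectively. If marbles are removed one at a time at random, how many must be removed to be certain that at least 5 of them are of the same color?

Treat the 6 colors as pigeonholes.
The worst case takes 4 marbles of each color without reaching 5 of any: 6 × 4 = 24.
The next marble must bring some color to 5, so 24 + 1 = 25.

25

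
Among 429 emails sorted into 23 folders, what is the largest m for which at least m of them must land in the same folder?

If each of the 23 folders held at most 18, the total would be at most 23 × 18 = 414 < 429, a contradiction.
So at least one holds ⌈429/23⌉ = 19.

19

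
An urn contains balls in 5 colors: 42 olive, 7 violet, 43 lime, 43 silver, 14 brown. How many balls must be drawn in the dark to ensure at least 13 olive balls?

120

The worst case draws every non-olive ball first: 7 + 43 + 43 + 14 = 107.
The next 13 draws are then forced to be olive, giving 107 + 13 = 120.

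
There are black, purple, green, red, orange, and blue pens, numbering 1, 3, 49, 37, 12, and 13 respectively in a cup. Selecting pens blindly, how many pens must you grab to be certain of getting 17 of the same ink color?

In the worst case we take at most 16 of each ink color, but all 1 black, all 3 purple, all 12 orange, and all 13 blue (fewer than 16), giving 1 + 3 + 16 + 16 + 12 + 13 = 61.
One more pen then forces some ink color to 17, so 61 + 1 = 62.

62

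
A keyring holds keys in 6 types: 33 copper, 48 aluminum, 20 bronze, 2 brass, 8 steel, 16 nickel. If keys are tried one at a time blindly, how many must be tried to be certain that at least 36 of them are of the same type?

115

Treat the 6 types as pigeonholes.
In the worst case we take at most 35 of each type, but all 33 copper, all 20 bronze, all 2 brass, all 8 steel, and all 16 nickel (fewer than 35), giving 33 + 35 + 20 + 2 + 8 + 16 = 114.
One more key then forces some type to 36, so 114 + 1 = 115.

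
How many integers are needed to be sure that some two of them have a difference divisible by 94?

95

Use the pigeonhole principle on residue classes: two integers differ by a multiple of 94 exactly when they share a remainder mod 94.
There are 94 residue classes mod 94, so 94 integers can all lie in distinct classes.
One more integer must repeat a residue, giving a difference divisible by 94. So n = 94 + 1 = 95.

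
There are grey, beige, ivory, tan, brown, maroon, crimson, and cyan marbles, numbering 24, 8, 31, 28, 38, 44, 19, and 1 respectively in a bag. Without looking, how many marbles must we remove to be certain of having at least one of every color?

The hardest color to obtain is cyan: we could draw every other marble first — 193 − 1 = 192 marbles — without a single cyan one.
The next draw must be cyan, so 192 + 1 = 193.

193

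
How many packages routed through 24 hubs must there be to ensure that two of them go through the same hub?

25

There are 24 hubs acting as pigeonholes.
With 24 packages we could place one in each, avoiding any repeat.
One more forces some class to hold 2, so 24 + 1 = 25.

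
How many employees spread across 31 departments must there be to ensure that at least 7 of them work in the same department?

There are 31 departments acting as pigeonholes.
With 31 × 6 = 186 employees we could place exactly 6 in each, with no class reaching 7.
One more forces some class to hold 7, so 186 + 1 = 187.

187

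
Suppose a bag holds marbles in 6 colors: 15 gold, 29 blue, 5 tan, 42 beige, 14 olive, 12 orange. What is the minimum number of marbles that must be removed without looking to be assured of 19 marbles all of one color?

83

Treat the 6 colors as pigeonholes.
In the worst case we take at most 18 of each color, but all 15 gold, all 5 tan, all 14 olive, and all 12 orange (fewer than 18), giving 15 + 18 + 5 + 18 + 14 + 12 = 82.
One more marble then forces some color to 19, so 82 + 1 = 83.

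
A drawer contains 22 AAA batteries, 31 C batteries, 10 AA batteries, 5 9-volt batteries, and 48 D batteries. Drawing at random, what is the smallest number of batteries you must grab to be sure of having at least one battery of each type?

The hardest type to obtain is 9-volt: we could draw every other battery first — 116 − 5 = 111 batteries — without a single 9-volt one.
The next draw must be 9-volt, so 111 + 1 = 112.

112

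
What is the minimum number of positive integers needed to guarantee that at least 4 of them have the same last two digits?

There are 100 possible two-digit endings acting as pigeonholes.
With 100 × 3 = 300 positive integers we could place exactly 3 in each, with no class reaching 4.
One more forces some class to hold 4, so 300 + 1 = 301.

301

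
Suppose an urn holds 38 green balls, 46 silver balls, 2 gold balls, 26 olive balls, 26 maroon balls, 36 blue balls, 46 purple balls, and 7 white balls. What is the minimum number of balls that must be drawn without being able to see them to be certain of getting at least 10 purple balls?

The worst case draws every non-purple ball first: 38 + 46 + 2 + 26 + 26 + 36 + 7 = 181.
The next 10 draws are then forced to be purple, giving 181 + 10 = 191.

191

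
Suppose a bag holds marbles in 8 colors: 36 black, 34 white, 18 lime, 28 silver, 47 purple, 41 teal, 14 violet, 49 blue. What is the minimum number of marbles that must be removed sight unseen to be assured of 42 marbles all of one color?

254

Treat the 8 colors as pigeonholes.
In the worst case we take at most 41 of each color, but all 36 black, all 34 white, all 18 lime, all 28 silver, and all 14 violet (fewer than 41), giving 36 + 34 + 18 + 28 + 41 + 41 + 14 + 41 = 253.
One more marble then forces some color to 42, so 253 + 1 = 254.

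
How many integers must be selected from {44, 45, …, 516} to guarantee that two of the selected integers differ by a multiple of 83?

84

Use the pigeonhole principle on residue classes: group the integers by remainder mod 83; there are 83 residue classes, each nonempty in this range.
Choosing one from each class (83 integers) avoids any shared remainder.
One more choice must repeat a class, so two differ by a multiple of 83. Hence 83 + 1 = 84.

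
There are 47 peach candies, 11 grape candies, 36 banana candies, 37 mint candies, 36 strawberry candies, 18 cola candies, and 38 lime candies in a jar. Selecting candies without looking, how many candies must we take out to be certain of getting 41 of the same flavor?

In the worst case we take at most 40 of each flavor, but all 11 grape, all 36 banana, all 37 mint, all 36 strawberry, all 18 cola, and all 38 lime (fewer than 40), giving 40 + 11 + 36 + 37 + 36 + 18 + 38 = 216.
One more candy then forces some flavor to 41, so 216 + 1 = 217.

217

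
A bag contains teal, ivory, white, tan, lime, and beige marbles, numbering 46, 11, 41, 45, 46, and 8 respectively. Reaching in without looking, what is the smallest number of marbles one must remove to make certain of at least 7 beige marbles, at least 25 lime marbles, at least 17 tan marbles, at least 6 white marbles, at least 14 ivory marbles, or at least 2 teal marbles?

The worst case stops just short of every target: 1 teal, all 11 ivory, 5 white, 16 tan, 24 lime, 6 beige — 1 + 11 + 5 + 16 + 24 + 6 = 63 marbles.
One more marble must push some color to its target, so 63 + 1 = 64.

64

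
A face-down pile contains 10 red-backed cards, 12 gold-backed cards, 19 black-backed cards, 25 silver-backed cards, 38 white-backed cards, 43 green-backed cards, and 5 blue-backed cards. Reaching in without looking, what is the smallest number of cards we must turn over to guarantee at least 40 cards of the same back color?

Treat the 7 back colors as pigeonholes.
In the worst case we take at most 39 of each back color, but all 10 red-backed, all 12 gold-backed, all 19 black-backed, all 25 silver-backed, all 38 white-backed, and all 5 blue-backed (fewer than 39), giving 10 + 12 + 19 + 25 + 38 + 39 + 5 = 148.
One more card then forces some back color to 40, so 148 + 1 = 149.

149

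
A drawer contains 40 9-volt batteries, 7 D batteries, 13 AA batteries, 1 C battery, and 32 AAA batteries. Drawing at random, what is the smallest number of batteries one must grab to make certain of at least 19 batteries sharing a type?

In the worst case we take at most 18 of each type, but all 7 D, all 13 AA, and all 1 C (fewer than 18), giving 18 + 7 + 13 + 1 + 18 = 57.
One more battery then forces some type to 19, so 57 + 1 = 58.

58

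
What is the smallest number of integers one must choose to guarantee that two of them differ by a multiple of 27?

28

Use the pigeonhole principle on residue classes: two integers differ by a multiple of 27 exactly when they share a remainder mod 27.
There are 27 residue classes mod 27, so 27 integers can all lie in distinct classes.
One more integer must repeat a residue, giving a difference divisible by 27. So n = 27 + 1 = 28.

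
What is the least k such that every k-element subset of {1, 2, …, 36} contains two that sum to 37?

19

Partition {1, …, 36} into 18 pairs: {1,36}, {2,35}, …, {18,19}.
Choosing 18 integers — say the integers 1 through 18 — takes one from each pair and avoids the property.
Choosing 19 forces two into the same pair by pigeonhole, and those sum to 37. So 19.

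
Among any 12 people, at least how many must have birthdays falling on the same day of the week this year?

If each of the 7 days of the week held at most 1, the total would be at most 7 × 1 = 7 < 12, a contradiction.
So at least one holds ⌈12/7⌉ = 2.

2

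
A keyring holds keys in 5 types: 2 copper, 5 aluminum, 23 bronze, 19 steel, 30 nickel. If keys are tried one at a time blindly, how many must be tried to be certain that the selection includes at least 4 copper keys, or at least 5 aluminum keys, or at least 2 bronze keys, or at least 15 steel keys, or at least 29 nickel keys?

Each of the 5 types has its own threshold; avoid all of them simultaneously.
The worst case stops just short of every target: all 2 copper, 4 aluminum, 1 bronze, 14 steel, 28 nickel — 2 + 4 + 1 + 14 + 28 = 49 keys.
One more key must push some type to its target, so 49 + 1 = 50.

50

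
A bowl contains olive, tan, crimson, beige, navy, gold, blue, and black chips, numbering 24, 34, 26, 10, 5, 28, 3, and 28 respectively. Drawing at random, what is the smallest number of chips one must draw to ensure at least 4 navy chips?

157

The worst case draws every non-navy chip first: 24 + 34 + 26 + 10 + 28 + 3 + 28 = 153.
The next 4 draws are then forced to be navy, giving 153 + 4 = 157.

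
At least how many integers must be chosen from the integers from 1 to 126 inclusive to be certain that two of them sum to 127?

64

Partition {1, …, 126} into 63 pairs: {1,126}, {2,125}, …, {63,64}.
Choosing 63 integers — say the integers 1 through 63 — takes one from each pair and avoids the property.
Choosing 64 forces two into the same pair by pigeonhole, and those sum to 127. So 64.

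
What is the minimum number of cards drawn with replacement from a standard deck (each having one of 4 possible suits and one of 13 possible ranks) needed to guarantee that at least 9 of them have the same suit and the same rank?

There are 4 × 13 = 52 (suit, rank) combinations acting as pigeonholes.
With 52 × 8 = 416 cards drawn with replacement from a standard deck we could place exactly 8 in each, with no (suit, rank) pair reaching 9.
One more forces some (suit, rank) pair to hold 9, so 416 + 1 = 417.

417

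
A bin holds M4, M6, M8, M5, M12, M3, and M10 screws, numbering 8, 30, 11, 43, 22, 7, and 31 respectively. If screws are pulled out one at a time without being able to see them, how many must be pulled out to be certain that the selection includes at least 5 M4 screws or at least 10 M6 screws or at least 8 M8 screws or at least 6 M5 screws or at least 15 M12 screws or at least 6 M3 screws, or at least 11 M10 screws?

The worst case stops just short of every target: 4 M4, 9 M6, 7 M8, 5 M5, 14 M12, 5 M3, 10 M10 — 4 + 9 + 7 + 5 + 14 + 5 + 10 = 54 screws.
One more screw must push some size to its target, so 54 + 1 = 55.

55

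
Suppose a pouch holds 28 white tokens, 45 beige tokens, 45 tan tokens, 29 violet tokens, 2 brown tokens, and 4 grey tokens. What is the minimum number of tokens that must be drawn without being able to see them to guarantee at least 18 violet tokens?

142

The worst case draws every non-violet token first: 28 + 45 + 45 + 2 + 4 = 124.
The next 18 draws are then forced to be violet, giving 124 + 18 = 142.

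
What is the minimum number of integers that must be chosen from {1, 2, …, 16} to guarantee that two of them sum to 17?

9

Partition {1, …, 16} into 8 pairs: {1,16}, {2,15}, …, {8,9}.
Choosing 8 integers — say the integers 1 through 8 — takes one from each pair and avoids the property.
Choosing 9 forces two into the same pair by pigeonhole, and those sum to 17. So 9.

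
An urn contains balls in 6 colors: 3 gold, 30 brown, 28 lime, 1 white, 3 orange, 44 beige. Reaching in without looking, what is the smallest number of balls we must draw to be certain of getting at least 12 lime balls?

To avoid lime balls as long as possible, exhaust the other 5 colors first.
The worst case draws every non-lime ball first: 3 + 30 + 1 + 3 + 44 = 81.
The next 12 draws are then forced to be lime, giving 81 + 12 = 93.

93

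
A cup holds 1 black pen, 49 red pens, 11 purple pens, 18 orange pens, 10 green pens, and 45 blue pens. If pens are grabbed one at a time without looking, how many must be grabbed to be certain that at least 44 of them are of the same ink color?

127

Treat the 6 ink colors as pigeonholes.
In the worst case we take at most 43 of each ink color, but all 1 black, all 11 purple, all 18 orange, and all 10 green (fewer than 43), giving 1 + 43 + 11 + 18 + 10 + 43 = 126.
One more pen then forces some ink color to 44, so 126 + 1 = 127.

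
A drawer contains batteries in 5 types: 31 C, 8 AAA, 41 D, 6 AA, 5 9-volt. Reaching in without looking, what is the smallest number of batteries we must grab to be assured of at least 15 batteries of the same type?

In the worst case we take at most 14 of each type, but all 8 AAA, all 6 AA, and all 5 9-volt (fewer than 14), giving 14 + 8 + 14 + 6 + 5 = 47.
One more battery then forces some type to 15, so 47 + 1 = 48.

48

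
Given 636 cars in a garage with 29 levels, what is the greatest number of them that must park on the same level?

The 636 cars fall into 29 levels.
If each of the 29 levels held at most 21, the total would be at most 29 × 21 = 609 < 636, a contradiction.
So at least one holds ⌈636/29⌉ = 22.

22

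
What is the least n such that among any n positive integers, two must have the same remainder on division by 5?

6

Use the pigeonhole principle on residue classes: two integers differ by a multiple of 5 exactly when they share a remainder mod 5.
There are 5 residue classes mod 5, so 5 integers can all lie in distinct classes.
One more integer must repeat a residue, giving a difference divisible by 5. So n = 5 + 1 = 6.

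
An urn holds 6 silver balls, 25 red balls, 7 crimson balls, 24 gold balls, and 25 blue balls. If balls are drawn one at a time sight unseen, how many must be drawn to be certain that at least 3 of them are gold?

The worst case draws every non-gold ball first: 6 + 25 + 7 + 25 = 63.
The next 3 draws are then forced to be gold, giving 63 + 3 = 66.

66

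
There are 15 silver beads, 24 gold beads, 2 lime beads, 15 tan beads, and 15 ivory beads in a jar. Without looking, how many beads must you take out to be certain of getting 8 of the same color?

31

Treat the 5 colors as pigeonholes.
In the worst case we take at most 7 of each color, but all 2 lime (fewer than 7), giving 7 + 7 + 2 + 7 + 7 = 30.
One more bead then forces some color to 8, so 30 + 1 = 31.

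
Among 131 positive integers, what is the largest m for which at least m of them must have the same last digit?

14

The 131 positive integers fall into 10 possible last digits.
If each of the 10 possible last digits held at most 13, the total would be at most 10 × 13 = 130 < 131, a contradiction.
So at least one holds ⌈131/10⌉ = 14.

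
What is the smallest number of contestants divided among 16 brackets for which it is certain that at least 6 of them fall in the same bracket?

There are 16 brackets acting as pigeonholes.
With 16 × 5 = 80 contestants we could place exactly 5 in each, with no class reaching 6.
One more forces some class to hold 6, so 80 + 1 = 81.

81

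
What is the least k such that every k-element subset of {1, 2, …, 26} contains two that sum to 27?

14

Partition {1, …, 26} into 13 pairs: {1,26}, {2,25}, …, {13,14}.
Choosing 13 integers — say the integers 1 through 13 — takes one from each pair and avoids the property.
Choosing 14 forces two into the same pair by pigeonhole, and those sum to 27. So 14.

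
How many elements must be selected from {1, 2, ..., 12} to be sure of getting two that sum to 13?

Partition {1, …, 12} into 6 pairs: {1,12}, {2,11}, …, {6,7}.
Choosing 6 integers — say the integers 1 through 6 — takes one from each pair and avoids the property.
Choosing 7 forces two into the same pair by pigeonhole, and those sum to 13. So 7.

7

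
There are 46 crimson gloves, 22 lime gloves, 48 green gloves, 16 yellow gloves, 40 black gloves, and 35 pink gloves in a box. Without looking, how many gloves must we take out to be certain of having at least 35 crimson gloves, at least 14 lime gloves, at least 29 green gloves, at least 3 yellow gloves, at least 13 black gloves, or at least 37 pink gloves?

125

The worst case stops just short of every target: 34 crimson, 13 lime, 28 green, 2 yellow, 12 black, all 35 pink — 34 + 13 + 28 + 2 + 12 + 35 = 124 gloves.
One more glove must push some color to its target, so 124 + 1 = 125.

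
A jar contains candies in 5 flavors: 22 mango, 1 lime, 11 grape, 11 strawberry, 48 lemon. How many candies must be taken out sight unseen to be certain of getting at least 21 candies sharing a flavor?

64

In the worst case we take at most 20 of each flavor, but all 1 lime, all 11 grape, and all 11 strawberry (fewer than 20), giving 20 + 1 + 11 + 11 + 20 = 63.
One more candy then forces some flavor to 21, so 63 + 1 = 64.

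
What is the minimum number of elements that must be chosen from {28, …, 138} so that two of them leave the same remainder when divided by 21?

22

Use the pigeonhole principle on residue classes: group the integers by remainder mod 21; there are 21 residue classes, each nonempty in this range.
Choosing one from each class (21 integers) avoids any shared remainder.
One more choice must repeat a class, so two differ by a multiple of 21. Hence 21 + 1 = 22.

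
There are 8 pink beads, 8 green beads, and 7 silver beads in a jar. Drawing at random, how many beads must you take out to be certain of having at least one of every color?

The hardest color to obtain is silver: we could draw every other bead first — 23 − 7 = 16 beads — without a single silver one.
The next draw must be silver, so 16 + 1 = 17.

17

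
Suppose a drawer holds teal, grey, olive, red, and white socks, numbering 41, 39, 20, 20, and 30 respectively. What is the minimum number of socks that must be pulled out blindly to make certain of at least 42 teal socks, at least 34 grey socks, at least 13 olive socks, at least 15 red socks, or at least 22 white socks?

122

The worst case stops just short of every target: 41 teal, 33 grey, 12 olive, 14 red, 21 white — 41 + 33 + 12 + 14 + 21 = 121 socks.
One more sock must push some color to its target, so 121 + 1 = 122.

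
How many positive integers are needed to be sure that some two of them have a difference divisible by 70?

Use the pigeonhole principle on residue classes: two integers differ by a multiple of 70 exactly when they share a remainder mod 70.
There are 70 residue classes mod 70, so 70 integers can all lie in distinct classes.
One more integer must repeat a residue, giving a difference divisible by 70. So n = 70 + 1 = 71.

71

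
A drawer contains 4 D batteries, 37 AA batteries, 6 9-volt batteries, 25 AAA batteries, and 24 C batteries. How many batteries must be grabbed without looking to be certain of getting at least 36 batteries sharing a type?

95

In the worst case we take at most 35 of each type, but all 4 D, all 6 9-volt, all 25 AAA, and all 24 C (fewer than 35), giving 4 + 35 + 6 + 25 + 24 = 94.
One more battery then forces some type to 36, so 94 + 1 = 95.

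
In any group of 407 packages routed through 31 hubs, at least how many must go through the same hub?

If each of the 31 hubs held at most 13, the total would be at most 31 × 13 = 403 < 407, a contradiction.
So at least one holds ⌈407/31⌉ = 14.

14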